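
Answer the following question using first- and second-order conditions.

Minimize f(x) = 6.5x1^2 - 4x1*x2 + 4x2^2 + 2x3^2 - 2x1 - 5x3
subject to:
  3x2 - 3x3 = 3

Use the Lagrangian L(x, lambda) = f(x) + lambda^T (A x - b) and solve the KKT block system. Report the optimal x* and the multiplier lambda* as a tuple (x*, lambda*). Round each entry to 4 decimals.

Form the Lagrangian:
  L(x, lambda) = (1/2) x^T Q x + c^T x + lambda^T (A x - b)
Stationarity (grad_x L = 0): Q x + c + A^T lambda = 0.
Primal feasibility: A x = b.

This gives the KKT block system:
  [ Q   A^T ] [ x     ]   [-c ]
  [ A    0  ] [ lambda ] = [ b ]

Solving the linear system:
  x*      = (0.4286, 0.8929, -0.1071)
  lambda* = (-1.8095)
  f(x*)   = 2.5536

x* = (0.4286, 0.8929, -0.1071), lambda* = (-1.8095)


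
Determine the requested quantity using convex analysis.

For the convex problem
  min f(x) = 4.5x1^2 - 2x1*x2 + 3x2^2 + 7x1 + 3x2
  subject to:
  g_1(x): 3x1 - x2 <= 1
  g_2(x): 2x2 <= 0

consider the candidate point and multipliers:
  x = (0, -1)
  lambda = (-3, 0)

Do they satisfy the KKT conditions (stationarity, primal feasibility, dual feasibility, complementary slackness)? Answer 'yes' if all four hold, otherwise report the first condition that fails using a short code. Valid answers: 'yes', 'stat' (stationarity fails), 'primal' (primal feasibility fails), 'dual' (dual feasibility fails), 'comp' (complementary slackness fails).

Gradient of f: grad f(x) = Q x + c = (9, -3)
Constraint values g_i(x) = a_i^T x - b_i:
  g_1((0, -1)) = 0
  g_2((0, -1)) = -2
Stationarity residual: grad f(x) + sum_i lambda_i a_i = (0, 0)
  -> stationarity OK
Primal feasibility (all g_i <= 0): OK
Dual feasibility (all lambda_i >= 0): FAILS
Complementary slackness (lambda_i * g_i(x) = 0 for all i): OK

Verdict: the first failing condition is dual_feasibility -> dual.

dual


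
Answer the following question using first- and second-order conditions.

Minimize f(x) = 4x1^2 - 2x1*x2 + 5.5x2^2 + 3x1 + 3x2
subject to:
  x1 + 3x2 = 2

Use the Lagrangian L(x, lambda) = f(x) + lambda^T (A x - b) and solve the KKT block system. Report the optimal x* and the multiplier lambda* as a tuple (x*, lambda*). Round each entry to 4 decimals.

Form the Lagrangian:
  L(x, lambda) = (1/2) x^T Q x + c^T x + lambda^T (A x - b)
Stationarity (grad_x L = 0): Q x + c + A^T lambda = 0.
Primal feasibility: A x = b.

This gives the KKT block system:
  [ Q   A^T ] [ x     ]   [-c ]
  [ A    0  ] [ lambda ] = [ b ]

Solving the linear system:
  x*      = (0.1684, 0.6105)
  lambda* = (-3.1263)
  f(x*)   = 4.2947

x* = (0.1684, 0.6105), lambda* = (-3.1263)


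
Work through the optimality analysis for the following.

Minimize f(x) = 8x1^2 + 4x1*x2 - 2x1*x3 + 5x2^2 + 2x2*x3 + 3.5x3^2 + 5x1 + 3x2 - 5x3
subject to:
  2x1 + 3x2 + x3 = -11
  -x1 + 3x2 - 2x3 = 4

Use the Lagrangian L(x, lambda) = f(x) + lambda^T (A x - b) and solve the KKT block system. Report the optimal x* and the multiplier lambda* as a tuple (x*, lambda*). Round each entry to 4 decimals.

Form the Lagrangian:
  L(x, lambda) = (1/2) x^T Q x + c^T x + lambda^T (A x - b)
Stationarity (grad_x L = 0): Q x + c + A^T lambda = 0.
Primal feasibility: A x = b.

This gives the KKT block system:
  [ Q   A^T ] [ x     ]   [-c ]
  [ A    0  ] [ lambda ] = [ b ]

Solving the linear system:
  x*      = (-2.2407, -1.2531, -2.7593)
  lambda* = (12.7828, -4.7787)
  f(x*)   = 79.2801

x* = (-2.2407, -1.2531, -2.7593), lambda* = (12.7828, -4.7787)


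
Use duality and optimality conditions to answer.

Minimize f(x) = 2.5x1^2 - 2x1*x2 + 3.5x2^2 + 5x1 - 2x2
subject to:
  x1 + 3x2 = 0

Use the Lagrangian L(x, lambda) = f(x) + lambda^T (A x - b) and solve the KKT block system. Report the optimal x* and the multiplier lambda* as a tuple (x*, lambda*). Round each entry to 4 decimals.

Form the Lagrangian:
  L(x, lambda) = (1/2) x^T Q x + c^T x + lambda^T (A x - b)
Stationarity (grad_x L = 0): Q x + c + A^T lambda = 0.
Primal feasibility: A x = b.

This gives the KKT block system:
  [ Q   A^T ] [ x     ]   [-c ]
  [ A    0  ] [ lambda ] = [ b ]

Solving the linear system:
  x*      = (-0.7969, 0.2656)
  lambda* = (-0.4844)
  f(x*)   = -2.2578

x* = (-0.7969, 0.2656), lambda* = (-0.4844)


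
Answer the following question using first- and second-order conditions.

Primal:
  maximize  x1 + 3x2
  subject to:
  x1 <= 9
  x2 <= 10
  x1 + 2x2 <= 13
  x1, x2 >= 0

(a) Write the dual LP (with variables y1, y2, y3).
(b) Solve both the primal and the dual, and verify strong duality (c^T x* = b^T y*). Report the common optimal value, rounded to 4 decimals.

The standard primal-dual pair for 'max c^T x s.t. A x <= b, x >= 0' is:
  Dual:  min b^T y  s.t.  A^T y >= c,  y >= 0.

So the dual LP is:
  minimize  9y1 + 10y2 + 13y3
  subject to:
    y1 + y3 >= 1
    y2 + 2y3 >= 3
    y1, y2, y3 >= 0

Solving the primal: x* = (0, 6.5).
  primal value c^T x* = 19.5.
Solving the dual: y* = (0, 0, 1.5).
  dual value b^T y* = 19.5.
Strong duality: c^T x* = b^T y*. Confirmed.

19.5


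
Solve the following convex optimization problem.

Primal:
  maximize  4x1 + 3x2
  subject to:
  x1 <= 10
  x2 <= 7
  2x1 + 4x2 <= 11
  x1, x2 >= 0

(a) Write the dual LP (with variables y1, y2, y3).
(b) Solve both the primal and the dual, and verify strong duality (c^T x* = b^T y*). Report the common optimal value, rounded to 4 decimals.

The standard primal-dual pair for 'max c^T x s.t. A x <= b, x >= 0' is:
  Dual:  min b^T y  s.t.  A^T y >= c,  y >= 0.

So the dual LP is:
  minimize  10y1 + 7y2 + 11y3
  subject to:
    y1 + 2y3 >= 4
    y2 + 4y3 >= 3
    y1, y2, y3 >= 0

Solving the primal: x* = (5.5, 0).
  primal value c^T x* = 22.
Solving the dual: y* = (0, 0, 2).
  dual value b^T y* = 22.
Strong duality: c^T x* = b^T y*. Confirmed.

22


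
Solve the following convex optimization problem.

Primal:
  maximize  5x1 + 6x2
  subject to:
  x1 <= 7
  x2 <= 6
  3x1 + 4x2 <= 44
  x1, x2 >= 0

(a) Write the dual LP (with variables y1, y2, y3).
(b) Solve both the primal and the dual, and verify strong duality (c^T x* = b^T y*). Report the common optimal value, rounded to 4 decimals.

The standard primal-dual pair for 'max c^T x s.t. A x <= b, x >= 0' is:
  Dual:  min b^T y  s.t.  A^T y >= c,  y >= 0.

So the dual LP is:
  minimize  7y1 + 6y2 + 44y3
  subject to:
    y1 + 3y3 >= 5
    y2 + 4y3 >= 6
    y1, y2, y3 >= 0

Solving the primal: x* = (7, 5.75).
  primal value c^T x* = 69.5.
Solving the dual: y* = (0.5, 0, 1.5).
  dual value b^T y* = 69.5.
Strong duality: c^T x* = b^T y*. Confirmed.

69.5


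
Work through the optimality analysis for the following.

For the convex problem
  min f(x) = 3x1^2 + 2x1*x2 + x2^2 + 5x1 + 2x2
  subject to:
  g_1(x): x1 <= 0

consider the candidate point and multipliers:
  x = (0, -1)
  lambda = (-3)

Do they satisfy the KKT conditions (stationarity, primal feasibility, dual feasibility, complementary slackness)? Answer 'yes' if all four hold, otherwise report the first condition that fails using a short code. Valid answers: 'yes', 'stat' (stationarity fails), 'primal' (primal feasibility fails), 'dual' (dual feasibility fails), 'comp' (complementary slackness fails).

Gradient of f: grad f(x) = Q x + c = (3, 0)
Constraint values g_i(x) = a_i^T x - b_i:
  g_1((0, -1)) = 0
Stationarity residual: grad f(x) + sum_i lambda_i a_i = (0, 0)
  -> stationarity OK
Primal feasibility (all g_i <= 0): OK
Dual feasibility (all lambda_i >= 0): FAILS
Complementary slackness (lambda_i * g_i(x) = 0 for all i): OK

Verdict: the first failing condition is dual_feasibility -> dual.

dual


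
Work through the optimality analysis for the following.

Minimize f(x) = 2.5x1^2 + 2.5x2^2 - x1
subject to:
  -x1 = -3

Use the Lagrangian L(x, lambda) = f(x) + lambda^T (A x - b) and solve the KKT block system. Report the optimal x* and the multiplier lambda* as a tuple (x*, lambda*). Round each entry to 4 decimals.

Form the Lagrangian:
  L(x, lambda) = (1/2) x^T Q x + c^T x + lambda^T (A x - b)
Stationarity (grad_x L = 0): Q x + c + A^T lambda = 0.
Primal feasibility: A x = b.

This gives the KKT block system:
  [ Q   A^T ] [ x     ]   [-c ]
  [ A    0  ] [ lambda ] = [ b ]

Solving the linear system:
  x*      = (3, 0)
  lambda* = (14)
  f(x*)   = 19.5

x* = (3, 0), lambda* = (14)


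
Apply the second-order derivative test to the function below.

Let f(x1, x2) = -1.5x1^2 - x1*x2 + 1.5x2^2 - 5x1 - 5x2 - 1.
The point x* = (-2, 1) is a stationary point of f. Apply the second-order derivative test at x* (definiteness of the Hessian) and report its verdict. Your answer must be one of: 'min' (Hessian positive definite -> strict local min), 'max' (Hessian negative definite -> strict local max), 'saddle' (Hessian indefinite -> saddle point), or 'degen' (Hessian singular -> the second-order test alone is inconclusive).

Compute the Hessian H = grad^2 f:
  H = [[-3, -1], [-1, 3]]
Verify stationarity: grad f(x*) = H x* + g = (0, 0).
Eigenvalues of H: -3.1623, 3.1623.
Eigenvalues have mixed signs, so H is indefinite -> x* is a saddle point.

saddle


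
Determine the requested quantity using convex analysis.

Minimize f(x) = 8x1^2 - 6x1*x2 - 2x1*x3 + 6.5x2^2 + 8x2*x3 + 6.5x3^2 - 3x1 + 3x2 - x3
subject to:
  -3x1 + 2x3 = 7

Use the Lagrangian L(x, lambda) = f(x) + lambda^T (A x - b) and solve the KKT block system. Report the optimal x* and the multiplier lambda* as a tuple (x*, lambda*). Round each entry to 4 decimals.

Form the Lagrangian:
  L(x, lambda) = (1/2) x^T Q x + c^T x + lambda^T (A x - b)
Stationarity (grad_x L = 0): Q x + c + A^T lambda = 0.
Primal feasibility: A x = b.

This gives the KKT block system:
  [ Q   A^T ] [ x     ]   [-c ]
  [ A    0  ] [ lambda ] = [ b ]

Solving the linear system:
  x*      = (-1.1634, -1.8477, 1.7549)
  lambda* = (-4.6795)
  f(x*)   = 14.4744

x* = (-1.1634, -1.8477, 1.7549), lambda* = (-4.6795)


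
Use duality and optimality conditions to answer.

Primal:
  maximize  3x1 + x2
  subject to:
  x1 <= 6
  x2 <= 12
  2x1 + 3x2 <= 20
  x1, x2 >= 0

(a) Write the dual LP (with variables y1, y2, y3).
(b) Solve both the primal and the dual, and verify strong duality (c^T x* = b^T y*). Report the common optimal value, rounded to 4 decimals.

The standard primal-dual pair for 'max c^T x s.t. A x <= b, x >= 0' is:
  Dual:  min b^T y  s.t.  A^T y >= c,  y >= 0.

So the dual LP is:
  minimize  6y1 + 12y2 + 20y3
  subject to:
    y1 + 2y3 >= 3
    y2 + 3y3 >= 1
    y1, y2, y3 >= 0

Solving the primal: x* = (6, 2.6667).
  primal value c^T x* = 20.6667.
Solving the dual: y* = (2.3333, 0, 0.3333).
  dual value b^T y* = 20.6667.
Strong duality: c^T x* = b^T y*. Confirmed.

20.6667


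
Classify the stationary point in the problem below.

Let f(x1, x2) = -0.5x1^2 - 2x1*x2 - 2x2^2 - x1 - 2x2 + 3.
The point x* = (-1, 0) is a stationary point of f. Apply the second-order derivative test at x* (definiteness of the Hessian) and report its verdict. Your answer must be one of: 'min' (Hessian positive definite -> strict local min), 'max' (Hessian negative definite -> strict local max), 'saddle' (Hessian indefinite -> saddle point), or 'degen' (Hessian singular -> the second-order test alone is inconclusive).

Compute the Hessian H = grad^2 f:
  H = [[-1, -2], [-2, -4]]
Verify stationarity: grad f(x*) = H x* + g = (0, 0).
Eigenvalues of H: -5, 0.
H has a zero eigenvalue (singular; negative semidefinite but not definite), so H is neither positive definite, negative definite, nor indefinite. The second-order test alone is inconclusive -> degen.
(Indeed, f is constant along the null direction of H through x*, so x* is not a strict local extremum.)

degen


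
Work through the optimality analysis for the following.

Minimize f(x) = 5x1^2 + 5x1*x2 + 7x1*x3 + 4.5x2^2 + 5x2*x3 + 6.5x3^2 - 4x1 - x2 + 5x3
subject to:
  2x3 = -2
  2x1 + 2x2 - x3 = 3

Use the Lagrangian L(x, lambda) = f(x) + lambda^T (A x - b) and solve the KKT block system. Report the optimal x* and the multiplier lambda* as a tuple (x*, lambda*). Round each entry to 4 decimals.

Form the Lagrangian:
  L(x, lambda) = (1/2) x^T Q x + c^T x + lambda^T (A x - b)
Stationarity (grad_x L = 0): Q x + c + A^T lambda = 0.
Primal feasibility: A x = b.

This gives the KKT block system:
  [ Q   A^T ] [ x     ]   [-c ]
  [ A    0  ] [ lambda ] = [ b ]

Solving the linear system:
  x*      = (1, 0, -1)
  lambda* = (0.75, 0.5)
  f(x*)   = -4.5

x* = (1, 0, -1), lambda* = (0.75, 0.5)


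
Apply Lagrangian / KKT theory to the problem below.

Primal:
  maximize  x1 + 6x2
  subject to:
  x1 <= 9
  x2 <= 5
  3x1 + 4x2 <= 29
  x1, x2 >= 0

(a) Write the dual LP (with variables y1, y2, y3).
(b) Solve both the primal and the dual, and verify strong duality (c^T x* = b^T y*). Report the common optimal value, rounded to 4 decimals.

The standard primal-dual pair for 'max c^T x s.t. A x <= b, x >= 0' is:
  Dual:  min b^T y  s.t.  A^T y >= c,  y >= 0.

So the dual LP is:
  minimize  9y1 + 5y2 + 29y3
  subject to:
    y1 + 3y3 >= 1
    y2 + 4y3 >= 6
    y1, y2, y3 >= 0

Solving the primal: x* = (3, 5).
  primal value c^T x* = 33.
Solving the dual: y* = (0, 4.6667, 0.3333).
  dual value b^T y* = 33.
Strong duality: c^T x* = b^T y*. Confirmed.

33


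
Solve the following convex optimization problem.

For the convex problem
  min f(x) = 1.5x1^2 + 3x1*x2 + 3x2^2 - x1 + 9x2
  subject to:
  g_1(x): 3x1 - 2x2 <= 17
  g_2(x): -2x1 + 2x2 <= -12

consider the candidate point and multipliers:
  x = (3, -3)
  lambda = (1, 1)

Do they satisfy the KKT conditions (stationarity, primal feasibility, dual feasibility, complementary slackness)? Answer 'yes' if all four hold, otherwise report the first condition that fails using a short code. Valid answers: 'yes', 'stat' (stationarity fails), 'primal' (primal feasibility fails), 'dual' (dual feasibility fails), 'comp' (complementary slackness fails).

Gradient of f: grad f(x) = Q x + c = (-1, 0)
Constraint values g_i(x) = a_i^T x - b_i:
  g_1((3, -3)) = -2
  g_2((3, -3)) = 0
Stationarity residual: grad f(x) + sum_i lambda_i a_i = (0, 0)
  -> stationarity OK
Primal feasibility (all g_i <= 0): OK
Dual feasibility (all lambda_i >= 0): OK
Complementary slackness (lambda_i * g_i(x) = 0 for all i): FAILS

Verdict: the first failing condition is complementary_slackness -> comp.

comp


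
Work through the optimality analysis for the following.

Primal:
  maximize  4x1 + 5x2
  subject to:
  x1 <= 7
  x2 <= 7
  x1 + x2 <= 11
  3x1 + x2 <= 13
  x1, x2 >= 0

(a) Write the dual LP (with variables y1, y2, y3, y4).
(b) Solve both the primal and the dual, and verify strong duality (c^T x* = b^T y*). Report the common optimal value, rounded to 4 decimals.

The standard primal-dual pair for 'max c^T x s.t. A x <= b, x >= 0' is:
  Dual:  min b^T y  s.t.  A^T y >= c,  y >= 0.

So the dual LP is:
  minimize  7y1 + 7y2 + 11y3 + 13y4
  subject to:
    y1 + y3 + 3y4 >= 4
    y2 + y3 + y4 >= 5
    y1, y2, y3, y4 >= 0

Solving the primal: x* = (2, 7).
  primal value c^T x* = 43.
Solving the dual: y* = (0, 3.6667, 0, 1.3333).
  dual value b^T y* = 43.
Strong duality: c^T x* = b^T y*. Confirmed.

43


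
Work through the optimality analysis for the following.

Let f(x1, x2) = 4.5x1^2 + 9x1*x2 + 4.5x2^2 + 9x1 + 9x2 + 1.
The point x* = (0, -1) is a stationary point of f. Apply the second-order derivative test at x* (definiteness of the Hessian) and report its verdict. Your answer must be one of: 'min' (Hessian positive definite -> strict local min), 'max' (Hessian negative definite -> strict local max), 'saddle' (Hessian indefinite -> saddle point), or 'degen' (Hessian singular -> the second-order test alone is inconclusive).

Compute the Hessian H = grad^2 f:
  H = [[9, 9], [9, 9]]
Verify stationarity: grad f(x*) = H x* + g = (0, 0).
Eigenvalues of H: 0, 18.
H has a zero eigenvalue (singular; positive semidefinite but not definite), so H is neither positive definite, negative definite, nor indefinite. The second-order test alone is inconclusive -> degen.
(Indeed, f is constant along the null direction of H through x*, so x* is not a strict local extremum.)

degen


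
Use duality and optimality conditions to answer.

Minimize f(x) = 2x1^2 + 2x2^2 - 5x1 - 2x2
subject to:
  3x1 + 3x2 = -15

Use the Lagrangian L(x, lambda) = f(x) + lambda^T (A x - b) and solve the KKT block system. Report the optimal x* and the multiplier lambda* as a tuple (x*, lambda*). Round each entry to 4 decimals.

Form the Lagrangian:
  L(x, lambda) = (1/2) x^T Q x + c^T x + lambda^T (A x - b)
Stationarity (grad_x L = 0): Q x + c + A^T lambda = 0.
Primal feasibility: A x = b.

This gives the KKT block system:
  [ Q   A^T ] [ x     ]   [-c ]
  [ A    0  ] [ lambda ] = [ b ]

Solving the linear system:
  x*      = (-2.125, -2.875)
  lambda* = (4.5)
  f(x*)   = 41.9375

x* = (-2.125, -2.875), lambda* = (4.5)


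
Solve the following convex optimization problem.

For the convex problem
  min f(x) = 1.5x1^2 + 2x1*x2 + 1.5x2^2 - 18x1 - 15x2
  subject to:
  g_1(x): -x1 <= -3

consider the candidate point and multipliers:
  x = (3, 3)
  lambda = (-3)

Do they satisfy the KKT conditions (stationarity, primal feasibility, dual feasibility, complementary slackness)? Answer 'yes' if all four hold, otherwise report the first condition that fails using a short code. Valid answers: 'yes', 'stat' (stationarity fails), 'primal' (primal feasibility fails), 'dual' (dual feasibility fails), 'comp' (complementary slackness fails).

Gradient of f: grad f(x) = Q x + c = (-3, 0)
Constraint values g_i(x) = a_i^T x - b_i:
  g_1((3, 3)) = 0
Stationarity residual: grad f(x) + sum_i lambda_i a_i = (0, 0)
  -> stationarity OK
Primal feasibility (all g_i <= 0): OK
Dual feasibility (all lambda_i >= 0): FAILS
Complementary slackness (lambda_i * g_i(x) = 0 for all i): OK

Verdict: the first failing condition is dual_feasibility -> dual.

dual


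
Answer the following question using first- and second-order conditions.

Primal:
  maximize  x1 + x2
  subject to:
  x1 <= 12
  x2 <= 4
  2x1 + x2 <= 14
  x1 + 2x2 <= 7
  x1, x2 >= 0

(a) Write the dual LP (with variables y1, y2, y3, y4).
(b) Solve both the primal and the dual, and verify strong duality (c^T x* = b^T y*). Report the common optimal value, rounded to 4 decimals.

The standard primal-dual pair for 'max c^T x s.t. A x <= b, x >= 0' is:
  Dual:  min b^T y  s.t.  A^T y >= c,  y >= 0.

So the dual LP is:
  minimize  12y1 + 4y2 + 14y3 + 7y4
  subject to:
    y1 + 2y3 + y4 >= 1
    y2 + y3 + 2y4 >= 1
    y1, y2, y3, y4 >= 0

Solving the primal: x* = (7, 0).
  primal value c^T x* = 7.
Solving the dual: y* = (0, 0, 0, 1).
  dual value b^T y* = 7.
Strong duality: c^T x* = b^T y*. Confirmed.

7


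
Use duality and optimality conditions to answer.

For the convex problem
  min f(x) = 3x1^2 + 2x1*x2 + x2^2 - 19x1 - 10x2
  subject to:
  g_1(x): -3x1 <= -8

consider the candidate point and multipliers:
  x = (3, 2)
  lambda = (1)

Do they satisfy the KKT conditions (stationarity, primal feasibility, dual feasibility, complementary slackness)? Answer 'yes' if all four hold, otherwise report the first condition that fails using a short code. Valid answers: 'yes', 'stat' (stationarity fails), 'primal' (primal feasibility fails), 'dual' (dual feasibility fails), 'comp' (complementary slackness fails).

Gradient of f: grad f(x) = Q x + c = (3, 0)
Constraint values g_i(x) = a_i^T x - b_i:
  g_1((3, 2)) = -1
Stationarity residual: grad f(x) + sum_i lambda_i a_i = (0, 0)
  -> stationarity OK
Primal feasibility (all g_i <= 0): OK
Dual feasibility (all lambda_i >= 0): OK
Complementary slackness (lambda_i * g_i(x) = 0 for all i): FAILS

Verdict: the first failing condition is complementary_slackness -> comp.

comp


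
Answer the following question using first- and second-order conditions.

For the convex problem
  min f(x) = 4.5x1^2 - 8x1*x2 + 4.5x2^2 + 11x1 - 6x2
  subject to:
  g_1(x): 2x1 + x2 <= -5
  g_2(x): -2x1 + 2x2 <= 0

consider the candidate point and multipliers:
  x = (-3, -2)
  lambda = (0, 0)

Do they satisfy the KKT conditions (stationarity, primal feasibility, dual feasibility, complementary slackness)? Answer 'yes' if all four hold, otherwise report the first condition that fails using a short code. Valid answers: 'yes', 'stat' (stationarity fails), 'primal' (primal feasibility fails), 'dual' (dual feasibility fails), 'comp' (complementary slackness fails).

Gradient of f: grad f(x) = Q x + c = (0, 0)
Constraint values g_i(x) = a_i^T x - b_i:
  g_1((-3, -2)) = -3
  g_2((-3, -2)) = 2
Stationarity residual: grad f(x) + sum_i lambda_i a_i = (0, 0)
  -> stationarity OK
Primal feasibility (all g_i <= 0): FAILS
Dual feasibility (all lambda_i >= 0): OK
Complementary slackness (lambda_i * g_i(x) = 0 for all i): OK

Verdict: the first failing condition is primal_feasibility -> primal.

primal


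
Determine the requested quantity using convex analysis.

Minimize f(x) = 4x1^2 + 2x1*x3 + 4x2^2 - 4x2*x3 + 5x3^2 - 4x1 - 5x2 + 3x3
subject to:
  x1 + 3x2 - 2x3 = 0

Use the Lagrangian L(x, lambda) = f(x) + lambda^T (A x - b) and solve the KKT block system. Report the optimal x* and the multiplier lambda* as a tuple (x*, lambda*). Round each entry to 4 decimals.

Form the Lagrangian:
  L(x, lambda) = (1/2) x^T Q x + c^T x + lambda^T (A x - b)
Stationarity (grad_x L = 0): Q x + c + A^T lambda = 0.
Primal feasibility: A x = b.

This gives the KKT block system:
  [ Q   A^T ] [ x     ]   [-c ]
  [ A    0  ] [ lambda ] = [ b ]

Solving the linear system:
  x*      = (0.2642, -0.0943, -0.0094)
  lambda* = (1.9057)
  f(x*)   = -0.3066

x* = (0.2642, -0.0943, -0.0094), lambda* = (1.9057)


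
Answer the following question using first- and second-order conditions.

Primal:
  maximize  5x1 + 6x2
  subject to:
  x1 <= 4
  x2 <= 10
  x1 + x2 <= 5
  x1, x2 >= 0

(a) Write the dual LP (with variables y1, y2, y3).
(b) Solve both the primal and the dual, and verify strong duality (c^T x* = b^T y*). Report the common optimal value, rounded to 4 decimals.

The standard primal-dual pair for 'max c^T x s.t. A x <= b, x >= 0' is:
  Dual:  min b^T y  s.t.  A^T y >= c,  y >= 0.

So the dual LP is:
  minimize  4y1 + 10y2 + 5y3
  subject to:
    y1 + y3 >= 5
    y2 + y3 >= 6
    y1, y2, y3 >= 0

Solving the primal: x* = (0, 5).
  primal value c^T x* = 30.
Solving the dual: y* = (0, 0, 6).
  dual value b^T y* = 30.
Strong duality: c^T x* = b^T y*. Confirmed.

30


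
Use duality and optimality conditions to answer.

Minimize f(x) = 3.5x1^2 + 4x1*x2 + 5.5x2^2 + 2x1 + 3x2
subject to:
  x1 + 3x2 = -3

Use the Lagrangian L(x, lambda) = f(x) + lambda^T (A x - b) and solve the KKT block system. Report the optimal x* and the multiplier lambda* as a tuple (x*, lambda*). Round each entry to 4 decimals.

Form the Lagrangian:
  L(x, lambda) = (1/2) x^T Q x + c^T x + lambda^T (A x - b)
Stationarity (grad_x L = 0): Q x + c + A^T lambda = 0.
Primal feasibility: A x = b.

This gives the KKT block system:
  [ Q   A^T ] [ x     ]   [-c ]
  [ A    0  ] [ lambda ] = [ b ]

Solving the linear system:
  x*      = (-0.12, -0.96)
  lambda* = (2.68)
  f(x*)   = 2.46

x* = (-0.12, -0.96), lambda* = (2.68)


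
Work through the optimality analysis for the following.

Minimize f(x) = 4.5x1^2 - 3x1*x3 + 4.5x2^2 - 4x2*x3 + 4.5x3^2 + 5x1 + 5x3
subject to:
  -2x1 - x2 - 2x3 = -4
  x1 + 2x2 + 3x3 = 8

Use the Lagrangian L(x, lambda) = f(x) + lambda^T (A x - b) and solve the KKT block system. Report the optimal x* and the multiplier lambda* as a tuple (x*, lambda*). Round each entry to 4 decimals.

Form the Lagrangian:
  L(x, lambda) = (1/2) x^T Q x + c^T x + lambda^T (A x - b)
Stationarity (grad_x L = 0): Q x + c + A^T lambda = 0.
Primal feasibility: A x = b.

This gives the KKT block system:
  [ Q   A^T ] [ x     ]   [-c ]
  [ A    0  ] [ lambda ] = [ b ]

Solving the linear system:
  x*      = (-0.523, 1.908, 1.569)
  lambda* = (-6.5747, -8.7356)
  f(x*)   = 24.408

x* = (-0.523, 1.908, 1.569), lambda* = (-6.5747, -8.7356)


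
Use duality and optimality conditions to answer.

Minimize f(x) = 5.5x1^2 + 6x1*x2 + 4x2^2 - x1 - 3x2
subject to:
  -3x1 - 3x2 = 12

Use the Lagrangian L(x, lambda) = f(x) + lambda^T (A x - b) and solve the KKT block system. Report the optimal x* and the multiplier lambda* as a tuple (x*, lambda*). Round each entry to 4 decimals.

Form the Lagrangian:
  L(x, lambda) = (1/2) x^T Q x + c^T x + lambda^T (A x - b)
Stationarity (grad_x L = 0): Q x + c + A^T lambda = 0.
Primal feasibility: A x = b.

This gives the KKT block system:
  [ Q   A^T ] [ x     ]   [-c ]
  [ A    0  ] [ lambda ] = [ b ]

Solving the linear system:
  x*      = (-1.4286, -2.5714)
  lambda* = (-10.7143)
  f(x*)   = 68.8571

x* = (-1.4286, -2.5714), lambda* = (-10.7143)


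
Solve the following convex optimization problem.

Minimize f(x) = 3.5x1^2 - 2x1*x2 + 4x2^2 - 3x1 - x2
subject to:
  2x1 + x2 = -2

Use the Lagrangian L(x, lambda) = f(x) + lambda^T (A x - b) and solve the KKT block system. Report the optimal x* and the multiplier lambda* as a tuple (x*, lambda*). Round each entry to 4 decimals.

Form the Lagrangian:
  L(x, lambda) = (1/2) x^T Q x + c^T x + lambda^T (A x - b)
Stationarity (grad_x L = 0): Q x + c + A^T lambda = 0.
Primal feasibility: A x = b.

This gives the KKT block system:
  [ Q   A^T ] [ x     ]   [-c ]
  [ A    0  ] [ lambda ] = [ b ]

Solving the linear system:
  x*      = (-0.7447, -0.5106)
  lambda* = (3.5957)
  f(x*)   = 4.9681

x* = (-0.7447, -0.5106), lambda* = (3.5957)


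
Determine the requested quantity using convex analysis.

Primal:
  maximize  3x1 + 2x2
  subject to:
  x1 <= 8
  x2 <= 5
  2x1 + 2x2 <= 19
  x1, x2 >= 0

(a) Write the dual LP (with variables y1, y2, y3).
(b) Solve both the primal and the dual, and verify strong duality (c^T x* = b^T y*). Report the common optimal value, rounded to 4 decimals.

The standard primal-dual pair for 'max c^T x s.t. A x <= b, x >= 0' is:
  Dual:  min b^T y  s.t.  A^T y >= c,  y >= 0.

So the dual LP is:
  minimize  8y1 + 5y2 + 19y3
  subject to:
    y1 + 2y3 >= 3
    y2 + 2y3 >= 2
    y1, y2, y3 >= 0

Solving the primal: x* = (8, 1.5).
  primal value c^T x* = 27.
Solving the dual: y* = (1, 0, 1).
  dual value b^T y* = 27.
Strong duality: c^T x* = b^T y*. Confirmed.

27


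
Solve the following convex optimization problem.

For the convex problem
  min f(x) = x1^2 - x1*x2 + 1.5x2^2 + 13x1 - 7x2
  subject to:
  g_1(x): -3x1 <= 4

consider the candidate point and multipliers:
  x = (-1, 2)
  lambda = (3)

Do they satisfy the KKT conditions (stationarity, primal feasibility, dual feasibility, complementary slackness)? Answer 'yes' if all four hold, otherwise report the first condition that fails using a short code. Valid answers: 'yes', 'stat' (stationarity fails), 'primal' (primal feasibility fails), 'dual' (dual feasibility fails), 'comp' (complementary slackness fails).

Gradient of f: grad f(x) = Q x + c = (9, 0)
Constraint values g_i(x) = a_i^T x - b_i:
  g_1((-1, 2)) = -1
Stationarity residual: grad f(x) + sum_i lambda_i a_i = (0, 0)
  -> stationarity OK
Primal feasibility (all g_i <= 0): OK
Dual feasibility (all lambda_i >= 0): OK
Complementary slackness (lambda_i * g_i(x) = 0 for all i): FAILS

Verdict: the first failing condition is complementary_slackness -> comp.

comp


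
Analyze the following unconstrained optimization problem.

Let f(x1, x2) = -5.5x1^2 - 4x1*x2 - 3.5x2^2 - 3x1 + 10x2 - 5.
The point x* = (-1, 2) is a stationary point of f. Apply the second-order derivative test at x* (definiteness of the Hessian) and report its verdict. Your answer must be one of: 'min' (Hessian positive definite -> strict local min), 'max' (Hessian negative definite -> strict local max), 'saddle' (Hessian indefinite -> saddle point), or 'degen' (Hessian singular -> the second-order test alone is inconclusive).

Compute the Hessian H = grad^2 f:
  H = [[-11, -4], [-4, -7]]
Verify stationarity: grad f(x*) = H x* + g = (0, 0).
Eigenvalues of H: -13.4721, -4.5279.
Both eigenvalues < 0, so H is negative definite -> x* is a strict local max.

max


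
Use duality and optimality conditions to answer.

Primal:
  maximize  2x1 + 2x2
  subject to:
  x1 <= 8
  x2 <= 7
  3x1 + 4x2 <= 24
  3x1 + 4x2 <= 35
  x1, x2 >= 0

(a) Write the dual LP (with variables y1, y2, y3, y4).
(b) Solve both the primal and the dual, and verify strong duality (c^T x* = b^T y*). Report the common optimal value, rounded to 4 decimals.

The standard primal-dual pair for 'max c^T x s.t. A x <= b, x >= 0' is:
  Dual:  min b^T y  s.t.  A^T y >= c,  y >= 0.

So the dual LP is:
  minimize  8y1 + 7y2 + 24y3 + 35y4
  subject to:
    y1 + 3y3 + 3y4 >= 2
    y2 + 4y3 + 4y4 >= 2
    y1, y2, y3, y4 >= 0

Solving the primal: x* = (8, 0).
  primal value c^T x* = 16.
Solving the dual: y* = (0.5, 0, 0.5, 0).
  dual value b^T y* = 16.
Strong duality: c^T x* = b^T y*. Confirmed.

16


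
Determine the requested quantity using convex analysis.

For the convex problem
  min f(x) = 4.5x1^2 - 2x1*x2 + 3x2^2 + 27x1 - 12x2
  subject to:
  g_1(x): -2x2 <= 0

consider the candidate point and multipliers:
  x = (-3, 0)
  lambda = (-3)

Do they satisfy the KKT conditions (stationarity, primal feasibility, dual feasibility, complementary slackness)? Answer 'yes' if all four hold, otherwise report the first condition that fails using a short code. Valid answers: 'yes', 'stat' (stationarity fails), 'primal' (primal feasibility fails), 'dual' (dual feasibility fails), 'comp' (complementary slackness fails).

Gradient of f: grad f(x) = Q x + c = (0, -6)
Constraint values g_i(x) = a_i^T x - b_i:
  g_1((-3, 0)) = 0
Stationarity residual: grad f(x) + sum_i lambda_i a_i = (0, 0)
  -> stationarity OK
Primal feasibility (all g_i <= 0): OK
Dual feasibility (all lambda_i >= 0): FAILS
Complementary slackness (lambda_i * g_i(x) = 0 for all i): OK

Verdict: the first failing condition is dual_feasibility -> dual.

dual


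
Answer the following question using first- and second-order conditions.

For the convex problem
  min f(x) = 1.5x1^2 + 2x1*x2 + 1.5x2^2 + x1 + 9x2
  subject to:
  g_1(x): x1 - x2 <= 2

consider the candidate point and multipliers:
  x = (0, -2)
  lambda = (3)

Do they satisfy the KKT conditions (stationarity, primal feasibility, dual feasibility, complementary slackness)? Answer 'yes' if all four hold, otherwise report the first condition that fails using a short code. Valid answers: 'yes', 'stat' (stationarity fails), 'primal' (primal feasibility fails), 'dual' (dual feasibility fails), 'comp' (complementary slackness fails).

Gradient of f: grad f(x) = Q x + c = (-3, 3)
Constraint values g_i(x) = a_i^T x - b_i:
  g_1((0, -2)) = 0
Stationarity residual: grad f(x) + sum_i lambda_i a_i = (0, 0)
  -> stationarity OK
Primal feasibility (all g_i <= 0): OK
Dual feasibility (all lambda_i >= 0): OK
Complementary slackness (lambda_i * g_i(x) = 0 for all i): OK

Verdict: yes, KKT holds.

yes


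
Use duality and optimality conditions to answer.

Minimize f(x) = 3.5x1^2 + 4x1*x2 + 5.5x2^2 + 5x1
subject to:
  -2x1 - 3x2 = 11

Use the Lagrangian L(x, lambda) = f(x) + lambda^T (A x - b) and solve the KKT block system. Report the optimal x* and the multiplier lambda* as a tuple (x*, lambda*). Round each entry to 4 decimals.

Form the Lagrangian:
  L(x, lambda) = (1/2) x^T Q x + c^T x + lambda^T (A x - b)
Stationarity (grad_x L = 0): Q x + c + A^T lambda = 0.
Primal feasibility: A x = b.

This gives the KKT block system:
  [ Q   A^T ] [ x     ]   [-c ]
  [ A    0  ] [ lambda ] = [ b ]

Solving the linear system:
  x*      = (-2.6271, -1.9153)
  lambda* = (-10.5254)
  f(x*)   = 51.322

x* = (-2.6271, -1.9153), lambda* = (-10.5254)


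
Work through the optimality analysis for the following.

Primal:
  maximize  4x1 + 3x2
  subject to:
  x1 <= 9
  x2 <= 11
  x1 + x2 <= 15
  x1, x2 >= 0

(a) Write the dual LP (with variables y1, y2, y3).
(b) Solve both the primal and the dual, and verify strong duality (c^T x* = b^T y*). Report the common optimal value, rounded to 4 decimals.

The standard primal-dual pair for 'max c^T x s.t. A x <= b, x >= 0' is:
  Dual:  min b^T y  s.t.  A^T y >= c,  y >= 0.

So the dual LP is:
  minimize  9y1 + 11y2 + 15y3
  subject to:
    y1 + y3 >= 4
    y2 + y3 >= 3
    y1, y2, y3 >= 0

Solving the primal: x* = (9, 6).
  primal value c^T x* = 54.
Solving the dual: y* = (1, 0, 3).
  dual value b^T y* = 54.
Strong duality: c^T x* = b^T y*. Confirmed.

54


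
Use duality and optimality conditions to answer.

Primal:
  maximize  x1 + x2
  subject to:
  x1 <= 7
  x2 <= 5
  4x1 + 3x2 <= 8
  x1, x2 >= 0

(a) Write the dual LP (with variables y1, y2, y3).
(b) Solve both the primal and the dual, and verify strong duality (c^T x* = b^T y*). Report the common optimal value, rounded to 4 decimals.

The standard primal-dual pair for 'max c^T x s.t. A x <= b, x >= 0' is:
  Dual:  min b^T y  s.t.  A^T y >= c,  y >= 0.

So the dual LP is:
  minimize  7y1 + 5y2 + 8y3
  subject to:
    y1 + 4y3 >= 1
    y2 + 3y3 >= 1
    y1, y2, y3 >= 0

Solving the primal: x* = (0, 2.6667).
  primal value c^T x* = 2.6667.
Solving the dual: y* = (0, 0, 0.3333).
  dual value b^T y* = 2.6667.
Strong duality: c^T x* = b^T y*. Confirmed.

2.6667


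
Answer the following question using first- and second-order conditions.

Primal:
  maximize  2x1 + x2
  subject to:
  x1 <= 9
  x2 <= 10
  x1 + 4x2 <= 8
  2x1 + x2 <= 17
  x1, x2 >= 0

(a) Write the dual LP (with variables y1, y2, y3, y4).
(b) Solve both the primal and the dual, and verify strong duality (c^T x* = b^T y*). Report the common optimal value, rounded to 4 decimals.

The standard primal-dual pair for 'max c^T x s.t. A x <= b, x >= 0' is:
  Dual:  min b^T y  s.t.  A^T y >= c,  y >= 0.

So the dual LP is:
  minimize  9y1 + 10y2 + 8y3 + 17y4
  subject to:
    y1 + y3 + 2y4 >= 2
    y2 + 4y3 + y4 >= 1
    y1, y2, y3, y4 >= 0

Solving the primal: x* = (8, 0).
  primal value c^T x* = 16.
Solving the dual: y* = (0, 0, 2, 0).
  dual value b^T y* = 16.
Strong duality: c^T x* = b^T y*. Confirmed.

16


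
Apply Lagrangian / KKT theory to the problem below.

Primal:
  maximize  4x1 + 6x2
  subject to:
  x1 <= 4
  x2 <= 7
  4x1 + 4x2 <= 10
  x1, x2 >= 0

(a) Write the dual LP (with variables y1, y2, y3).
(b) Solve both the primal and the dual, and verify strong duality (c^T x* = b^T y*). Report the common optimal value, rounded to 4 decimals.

The standard primal-dual pair for 'max c^T x s.t. A x <= b, x >= 0' is:
  Dual:  min b^T y  s.t.  A^T y >= c,  y >= 0.

So the dual LP is:
  minimize  4y1 + 7y2 + 10y3
  subject to:
    y1 + 4y3 >= 4
    y2 + 4y3 >= 6
    y1, y2, y3 >= 0

Solving the primal: x* = (0, 2.5).
  primal value c^T x* = 15.
Solving the dual: y* = (0, 0, 1.5).
  dual value b^T y* = 15.
Strong duality: c^T x* = b^T y*. Confirmed.

15


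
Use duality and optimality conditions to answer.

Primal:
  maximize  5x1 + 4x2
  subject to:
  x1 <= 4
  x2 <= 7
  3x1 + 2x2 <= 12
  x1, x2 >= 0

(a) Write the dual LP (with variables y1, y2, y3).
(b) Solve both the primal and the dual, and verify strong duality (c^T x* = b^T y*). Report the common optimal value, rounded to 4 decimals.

The standard primal-dual pair for 'max c^T x s.t. A x <= b, x >= 0' is:
  Dual:  min b^T y  s.t.  A^T y >= c,  y >= 0.

So the dual LP is:
  minimize  4y1 + 7y2 + 12y3
  subject to:
    y1 + 3y3 >= 5
    y2 + 2y3 >= 4
    y1, y2, y3 >= 0

Solving the primal: x* = (0, 6).
  primal value c^T x* = 24.
Solving the dual: y* = (0, 0, 2).
  dual value b^T y* = 24.
Strong duality: c^T x* = b^T y*. Confirmed.

24


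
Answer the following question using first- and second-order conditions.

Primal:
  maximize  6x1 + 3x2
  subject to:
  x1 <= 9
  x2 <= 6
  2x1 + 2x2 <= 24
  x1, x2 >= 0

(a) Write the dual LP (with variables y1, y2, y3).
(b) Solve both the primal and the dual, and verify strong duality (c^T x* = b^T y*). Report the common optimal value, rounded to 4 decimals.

The standard primal-dual pair for 'max c^T x s.t. A x <= b, x >= 0' is:
  Dual:  min b^T y  s.t.  A^T y >= c,  y >= 0.

So the dual LP is:
  minimize  9y1 + 6y2 + 24y3
  subject to:
    y1 + 2y3 >= 6
    y2 + 2y3 >= 3
    y1, y2, y3 >= 0

Solving the primal: x* = (9, 3).
  primal value c^T x* = 63.
Solving the dual: y* = (3, 0, 1.5).
  dual value b^T y* = 63.
Strong duality: c^T x* = b^T y*. Confirmed.

63


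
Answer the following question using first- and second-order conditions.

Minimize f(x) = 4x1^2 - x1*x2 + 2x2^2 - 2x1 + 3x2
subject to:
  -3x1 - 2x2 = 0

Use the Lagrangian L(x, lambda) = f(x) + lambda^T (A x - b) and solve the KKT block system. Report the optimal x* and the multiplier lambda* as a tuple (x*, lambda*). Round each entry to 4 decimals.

Form the Lagrangian:
  L(x, lambda) = (1/2) x^T Q x + c^T x + lambda^T (A x - b)
Stationarity (grad_x L = 0): Q x + c + A^T lambda = 0.
Primal feasibility: A x = b.

This gives the KKT block system:
  [ Q   A^T ] [ x     ]   [-c ]
  [ A    0  ] [ lambda ] = [ b ]

Solving the linear system:
  x*      = (0.325, -0.4875)
  lambda* = (0.3625)
  f(x*)   = -1.0562

x* = (0.325, -0.4875), lambda* = (0.3625)


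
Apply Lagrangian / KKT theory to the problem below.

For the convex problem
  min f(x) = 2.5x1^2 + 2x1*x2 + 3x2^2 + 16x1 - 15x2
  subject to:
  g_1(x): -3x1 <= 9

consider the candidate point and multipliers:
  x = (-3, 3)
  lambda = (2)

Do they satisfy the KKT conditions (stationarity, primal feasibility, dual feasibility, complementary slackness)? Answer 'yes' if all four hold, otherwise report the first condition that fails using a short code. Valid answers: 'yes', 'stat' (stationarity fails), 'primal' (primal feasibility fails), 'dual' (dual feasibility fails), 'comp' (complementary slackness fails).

Gradient of f: grad f(x) = Q x + c = (7, -3)
Constraint values g_i(x) = a_i^T x - b_i:
  g_1((-3, 3)) = 0
Stationarity residual: grad f(x) + sum_i lambda_i a_i = (1, -3)
  -> stationarity FAILS
Primal feasibility (all g_i <= 0): OK
Dual feasibility (all lambda_i >= 0): OK
Complementary slackness (lambda_i * g_i(x) = 0 for all i): OK

Verdict: the first failing condition is stationarity -> stat.

stat


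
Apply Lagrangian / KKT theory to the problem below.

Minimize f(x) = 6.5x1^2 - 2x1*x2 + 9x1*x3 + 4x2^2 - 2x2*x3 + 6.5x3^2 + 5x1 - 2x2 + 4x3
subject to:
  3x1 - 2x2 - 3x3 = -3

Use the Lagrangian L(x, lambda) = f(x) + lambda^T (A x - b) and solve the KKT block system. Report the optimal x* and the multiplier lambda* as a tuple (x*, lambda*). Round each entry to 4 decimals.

Form the Lagrangian:
  L(x, lambda) = (1/2) x^T Q x + c^T x + lambda^T (A x - b)
Stationarity (grad_x L = 0): Q x + c + A^T lambda = 0.
Primal feasibility: A x = b.

This gives the KKT block system:
  [ Q   A^T ] [ x     ]   [-c ]
  [ A    0  ] [ lambda ] = [ b ]

Solving the linear system:
  x*      = (-0.596, 0.2559, 0.2334)
  lambda* = (0.3863)
  f(x*)   = -0.6996

x* = (-0.596, 0.2559, 0.2334), lambda* = (0.3863)


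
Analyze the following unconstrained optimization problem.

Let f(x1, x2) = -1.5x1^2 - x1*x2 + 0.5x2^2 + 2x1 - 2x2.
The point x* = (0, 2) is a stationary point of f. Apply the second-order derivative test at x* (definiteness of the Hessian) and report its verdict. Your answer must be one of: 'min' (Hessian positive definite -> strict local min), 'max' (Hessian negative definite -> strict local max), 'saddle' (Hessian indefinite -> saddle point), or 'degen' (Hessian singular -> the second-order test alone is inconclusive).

Compute the Hessian H = grad^2 f:
  H = [[-3, -1], [-1, 1]]
Verify stationarity: grad f(x*) = H x* + g = (0, 0).
Eigenvalues of H: -3.2361, 1.2361.
Eigenvalues have mixed signs, so H is indefinite -> x* is a saddle point.

saddle


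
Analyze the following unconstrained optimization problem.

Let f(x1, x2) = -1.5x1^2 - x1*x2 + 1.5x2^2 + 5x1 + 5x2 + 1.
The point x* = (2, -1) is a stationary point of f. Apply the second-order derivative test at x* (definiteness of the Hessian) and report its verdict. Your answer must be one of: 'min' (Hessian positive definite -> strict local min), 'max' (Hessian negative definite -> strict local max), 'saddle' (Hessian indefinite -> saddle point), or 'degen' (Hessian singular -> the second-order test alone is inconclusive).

Compute the Hessian H = grad^2 f:
  H = [[-3, -1], [-1, 3]]
Verify stationarity: grad f(x*) = H x* + g = (0, 0).
Eigenvalues of H: -3.1623, 3.1623.
Eigenvalues have mixed signs, so H is indefinite -> x* is a saddle point.

saddle


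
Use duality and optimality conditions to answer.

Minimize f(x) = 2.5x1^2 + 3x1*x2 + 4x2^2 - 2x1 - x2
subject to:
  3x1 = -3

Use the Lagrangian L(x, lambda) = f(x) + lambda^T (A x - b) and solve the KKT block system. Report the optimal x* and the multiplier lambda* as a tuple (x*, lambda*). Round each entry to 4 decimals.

Form the Lagrangian:
  L(x, lambda) = (1/2) x^T Q x + c^T x + lambda^T (A x - b)
Stationarity (grad_x L = 0): Q x + c + A^T lambda = 0.
Primal feasibility: A x = b.

This gives the KKT block system:
  [ Q   A^T ] [ x     ]   [-c ]
  [ A    0  ] [ lambda ] = [ b ]

Solving the linear system:
  x*      = (-1, 0.5)
  lambda* = (1.8333)
  f(x*)   = 3.5

x* = (-1, 0.5), lambda* = (1.8333)
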